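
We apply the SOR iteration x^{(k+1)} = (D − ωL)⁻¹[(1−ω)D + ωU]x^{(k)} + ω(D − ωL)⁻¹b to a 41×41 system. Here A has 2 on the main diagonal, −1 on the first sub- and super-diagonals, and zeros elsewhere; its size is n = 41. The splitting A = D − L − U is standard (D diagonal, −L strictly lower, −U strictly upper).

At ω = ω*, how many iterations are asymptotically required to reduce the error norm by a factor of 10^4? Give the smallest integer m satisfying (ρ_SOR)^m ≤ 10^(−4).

With n=41, ρ(Jacobi) = cos(π/42) = 0.9972038.
root = sin(π/42) = 0.0747301  (since 1−cos² = sin²).
[ω*] 2 ÷ (1 + 0.0747301) = 2 ÷ 1.0747301 = 1.8609323.
At ω = 1.8609323 every |λ(B_ω)| = ω−1, so ρ_SOR = 0.8609323.
Need (0.8609323)^m ≤ 10^(−4): m ≥ 4·ln10/|ln 0.8609323| = 9.21034/0.149739 = 61.509 ⇒ m = 62.

m = 62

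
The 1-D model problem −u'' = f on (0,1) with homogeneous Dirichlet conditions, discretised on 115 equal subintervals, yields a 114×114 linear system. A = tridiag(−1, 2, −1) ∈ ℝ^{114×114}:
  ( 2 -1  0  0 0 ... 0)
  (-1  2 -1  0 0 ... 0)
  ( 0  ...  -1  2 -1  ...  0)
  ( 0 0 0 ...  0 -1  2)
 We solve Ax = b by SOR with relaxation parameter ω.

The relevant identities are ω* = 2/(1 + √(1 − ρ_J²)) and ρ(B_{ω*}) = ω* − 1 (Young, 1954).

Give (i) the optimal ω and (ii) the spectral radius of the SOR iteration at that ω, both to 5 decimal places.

B_J for the 114×114 system has eigenvalues cos(kπ/115); ρ_J = cos(π/115) = 0.99963.
√(1−ρ_J²) = |sin(π/115)| = 0.027315
Then 2/(1+√(1−ρ_J²)) = 2/(1+0.027315); ω* = 2/1.027315 = 1.94682.
Hence ρ(B_{ω*}) = 1.94682 − 1 = 0.94682.

ω* = 1.94682, ρ_SOR = 0.94682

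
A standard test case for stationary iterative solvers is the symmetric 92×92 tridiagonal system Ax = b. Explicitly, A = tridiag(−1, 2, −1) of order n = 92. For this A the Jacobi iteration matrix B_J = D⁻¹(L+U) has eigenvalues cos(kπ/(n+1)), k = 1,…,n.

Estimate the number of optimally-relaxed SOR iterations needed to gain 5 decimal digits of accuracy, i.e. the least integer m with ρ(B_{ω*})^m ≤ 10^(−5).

spectrum of D⁻¹(L+U) = {cos(kπ/93) : 1≤k≤92}; ρ_J = cos(π/93) = 0.9994295.
√(1−ρ_J²) = |sin(π/93)| = 0.0337741
ω* = 2/(1+0.0337741) = 1.9346586
[ρ_SOR] ω* − 1 = 0.9346586.
For 5 digits: m = 5·ln10 / (−ln 0.9346586) = 11.5129/0.067574 = 170.375; round up → m = 171.

m = 171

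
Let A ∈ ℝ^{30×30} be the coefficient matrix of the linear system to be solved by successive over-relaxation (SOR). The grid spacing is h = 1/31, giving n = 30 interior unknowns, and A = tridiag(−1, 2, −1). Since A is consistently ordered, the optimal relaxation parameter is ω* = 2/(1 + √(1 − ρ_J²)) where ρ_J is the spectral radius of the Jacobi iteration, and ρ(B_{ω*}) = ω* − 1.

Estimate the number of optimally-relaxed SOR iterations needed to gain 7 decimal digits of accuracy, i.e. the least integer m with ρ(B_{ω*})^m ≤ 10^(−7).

ρ_J = max_k |cos(kπ/31)| = cos(π/31) = 0.9948693
√(1 − cos²(π/31)) = sin(π/31) ≈ 0.1011683.
So ω* = 2/1.1011683 = 1.8162528 (Young).
ρ_SOR = ω* − 1 = 1.8162528 − 1 = 0.8162528.
Need (0.8162528)^m ≤ 10^(−7): m ≥ 7·ln10/|ln 0.8162528| = 16.1181/0.203031 = 79.387 ⇒ m = 80.

m = 80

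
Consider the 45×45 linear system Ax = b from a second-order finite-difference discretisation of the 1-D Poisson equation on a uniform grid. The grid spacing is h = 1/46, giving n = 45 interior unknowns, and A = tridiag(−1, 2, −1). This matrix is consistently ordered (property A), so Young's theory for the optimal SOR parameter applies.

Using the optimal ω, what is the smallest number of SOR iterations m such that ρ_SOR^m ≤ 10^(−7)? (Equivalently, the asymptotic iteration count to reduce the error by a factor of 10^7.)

m = 118

½·tridiag(1,0,1) at n=45: λ_k = cos(kπ/46); max |λ| at k=1 ⇒ ρ_J = cos(π/46) ≈ 0.9976688.
1 − cos²(π/46) = sin²(π/46) ⇒ √(1−ρ_J²) = sin(π/46) = 0.0682424.
Then 2/(1+√(1−ρ_J²)) = 2/(1+0.0682424); ω* = 2/1.0682424 = 1.8722342.
Hence ρ(B_{ω*}) = 1.8722342 − 1 = 0.8722342.
For 7 digits: m = 7·ln10 / (−ln 0.8722342) = 16.1181/0.136697 = 117.911; round up → m = 118.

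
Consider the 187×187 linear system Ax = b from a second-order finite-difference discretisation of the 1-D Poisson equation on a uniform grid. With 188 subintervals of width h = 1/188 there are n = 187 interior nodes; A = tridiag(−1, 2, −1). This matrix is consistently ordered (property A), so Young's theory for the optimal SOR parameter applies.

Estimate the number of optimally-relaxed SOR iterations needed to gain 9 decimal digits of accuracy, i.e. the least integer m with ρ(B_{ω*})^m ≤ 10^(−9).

m = 621

spectrum of D⁻¹(L+U) = {cos(kπ/188) : 1≤k≤187}; ρ_J = cos(π/188) = 0.9998604.
√(1−ρ_J²) = |sin(π/188)| = 0.0167098
So ω* = 2/1.0167098 = 1.9671297 (Young).
Hence ρ(B_{ω*}) = 1.9671297 − 1 = 0.9671297.
(0.9671297)^m ≤ 10^{−9}  ⇒  m·ln(0.9671297) ≤ −9·ln10  ⇒  m ≥ 620.037  ⇒  m = 621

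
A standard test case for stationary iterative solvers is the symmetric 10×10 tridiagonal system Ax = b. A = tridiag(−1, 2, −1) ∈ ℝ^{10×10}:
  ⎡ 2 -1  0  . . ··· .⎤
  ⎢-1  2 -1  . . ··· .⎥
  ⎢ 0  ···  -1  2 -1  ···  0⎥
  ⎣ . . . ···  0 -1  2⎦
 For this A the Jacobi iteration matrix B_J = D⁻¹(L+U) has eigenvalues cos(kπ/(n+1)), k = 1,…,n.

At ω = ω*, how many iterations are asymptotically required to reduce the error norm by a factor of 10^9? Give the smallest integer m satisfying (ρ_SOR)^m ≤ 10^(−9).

m = 36

B_J for the 10×10 system has eigenvalues cos(kπ/11); ρ_J = cos(π/11) = 0.9594930.
1 − cos²(π/11) = sin²(π/11) ⇒ √(1−ρ_J²) = sin(π/11) = 0.2817326.
Then 2/(1+√(1−ρ_J²)) = 2/(1+0.2817326); ω* = 2/1.2817326 = 1.5603879.
Hence ρ(B_{ω*}) = 1.5603879 − 1 = 0.5603879.
(0.5603879)^m ≤ 10^{−9}  ⇒  m·ln(0.5603879) ≤ −9·ln10  ⇒  m ≥ 35.784  ⇒  m = 36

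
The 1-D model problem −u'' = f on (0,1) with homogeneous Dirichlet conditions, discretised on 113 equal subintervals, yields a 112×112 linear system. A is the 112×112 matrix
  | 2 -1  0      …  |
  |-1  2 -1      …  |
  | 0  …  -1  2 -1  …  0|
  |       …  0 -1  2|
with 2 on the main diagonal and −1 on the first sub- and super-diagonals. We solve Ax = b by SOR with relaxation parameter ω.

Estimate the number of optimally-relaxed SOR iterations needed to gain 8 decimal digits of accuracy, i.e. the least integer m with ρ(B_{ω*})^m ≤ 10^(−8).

n=112: λ(B_J) = 1 − λ(A)/2 = cos(kπ/113); k=1 gives ρ_J = 0.9996136.
root = sin(π/113) = 0.0277981  (since 1−cos² = sin²).
ω* = 2 / (1 + 0.0277981) = 2 / 1.0277981 ≈ 1.9459075.
ρ_SOR = ω* − 1 = 1.9459075 − 1 = 0.9459075.
8·ln10 = 18.4207; −ln(0.9459075) = 0.0556105; m = ⌈18.4207/0.0556105⌉ = ⌈331.245⌉ = 332.

m = 332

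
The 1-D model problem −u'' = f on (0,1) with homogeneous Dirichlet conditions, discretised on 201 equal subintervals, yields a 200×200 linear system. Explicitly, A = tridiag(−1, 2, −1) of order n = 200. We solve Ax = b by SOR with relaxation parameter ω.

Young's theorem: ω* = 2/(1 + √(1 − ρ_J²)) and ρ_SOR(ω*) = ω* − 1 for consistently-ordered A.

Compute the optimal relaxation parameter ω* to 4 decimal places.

ω* = 1.9692

[ρ_J] n=200: ρ(B_J) = cos(π/(n+1)) = cos(π/201) = 0.9999.
1 − cos²(π/201) = sin²(π/201) ⇒ √(1−ρ_J²) = sin(π/201) = 0.01563.
ω* = 2/(1+0.01563) = 1.9692
At ω = 1.9692 every |λ(B_ω)| = ω−1, so ρ_SOR = 0.9692.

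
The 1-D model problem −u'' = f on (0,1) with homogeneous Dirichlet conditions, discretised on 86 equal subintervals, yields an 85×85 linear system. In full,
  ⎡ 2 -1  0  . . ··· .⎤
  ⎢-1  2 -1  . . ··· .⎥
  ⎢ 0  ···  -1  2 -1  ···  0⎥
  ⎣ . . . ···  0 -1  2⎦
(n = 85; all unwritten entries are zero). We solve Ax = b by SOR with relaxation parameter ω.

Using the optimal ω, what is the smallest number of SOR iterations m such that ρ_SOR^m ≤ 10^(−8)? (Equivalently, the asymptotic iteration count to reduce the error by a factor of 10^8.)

ρ_J = max_k |cos(kπ/86)| = cos(π/86) = 0.9993328
1 − cos²(π/86) = sin²(π/86) ⇒ √(1−ρ_J²) = sin(π/86) = 0.0365220.
Then 2/(1+√(1−ρ_J²)) = 2/(1+0.0365220); ω* = 2/1.0365220 = 1.9295297.
Hence ρ(B_{ω*}) = 1.9295297 − 1 = 0.9295297.
ρ_SOR^m ≤ 10^(−8) ⇔ m ≥ 8·ln10/(−ln 0.9295297) = 18.4207/0.0730765 = 252.074; m = ⌈252.074⌉ = 253.

m = 253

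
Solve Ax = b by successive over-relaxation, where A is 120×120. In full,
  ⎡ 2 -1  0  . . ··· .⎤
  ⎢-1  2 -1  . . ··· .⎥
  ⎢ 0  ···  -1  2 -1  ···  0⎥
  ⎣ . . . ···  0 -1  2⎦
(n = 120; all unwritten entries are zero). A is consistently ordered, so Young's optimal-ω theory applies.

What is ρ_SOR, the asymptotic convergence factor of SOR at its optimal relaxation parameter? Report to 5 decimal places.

½·tridiag(1,0,1) at n=120: λ_k = cos(kπ/121); max |λ| at k=1 ⇒ ρ_J = cos(π/121) ≈ 0.99966.
root = sin(π/121) = 0.025961  (since 1−cos² = sin²).
[ω*] 2 ÷ (1 + 0.025961) = 2 ÷ 1.025961 = 1.94939.
ρ_SOR = ω* − 1 = 1.94939 − 1 = 0.94939.

ρ_SOR = 0.94939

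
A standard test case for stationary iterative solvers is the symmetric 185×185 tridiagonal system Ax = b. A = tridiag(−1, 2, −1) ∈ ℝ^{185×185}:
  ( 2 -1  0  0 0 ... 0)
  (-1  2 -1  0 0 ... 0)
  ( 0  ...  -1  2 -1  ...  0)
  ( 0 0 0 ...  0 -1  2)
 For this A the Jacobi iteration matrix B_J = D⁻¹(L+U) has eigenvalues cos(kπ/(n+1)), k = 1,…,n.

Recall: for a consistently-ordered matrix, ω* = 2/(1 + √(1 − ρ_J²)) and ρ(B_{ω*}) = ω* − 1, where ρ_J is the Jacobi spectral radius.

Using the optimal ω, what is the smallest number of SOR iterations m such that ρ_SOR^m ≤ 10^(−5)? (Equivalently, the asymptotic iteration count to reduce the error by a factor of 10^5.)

m = 341

ρ_J = max_k |cos(kπ/186)| = cos(π/186) = 0.9998574
√(1 − cos²(π/186)) = sin(π/186) ≈ 0.0168895.
ω* = 2/(1+0.0168895) = 1.9667820
[ρ_SOR] ω* − 1 = 0.9667820.
(0.9667820)^m ≤ 10^{−5}  ⇒  m·ln(0.9667820) ≤ −5·ln10  ⇒  m ≥ 340.798  ⇒  m = 341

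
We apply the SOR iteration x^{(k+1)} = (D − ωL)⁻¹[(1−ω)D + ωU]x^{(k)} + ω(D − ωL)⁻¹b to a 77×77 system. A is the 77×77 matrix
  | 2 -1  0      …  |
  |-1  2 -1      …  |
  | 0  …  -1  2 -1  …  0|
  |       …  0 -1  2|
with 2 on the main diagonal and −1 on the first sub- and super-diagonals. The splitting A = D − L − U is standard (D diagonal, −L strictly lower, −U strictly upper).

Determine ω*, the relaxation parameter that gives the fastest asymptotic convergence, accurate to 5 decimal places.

ω* = 1.92259

spectrum of D⁻¹(L+U) = {cos(kπ/78) : 1≤k≤77}; ρ_J = cos(π/78) = 0.99919.
1 − cos²(π/78) = sin²(π/78) ⇒ √(1−ρ_J²) = sin(π/78) = 0.040266.
[ω*] 2 ÷ (1 + 0.040266) = 2 ÷ 1.040266 = 1.92259.
[ρ_SOR] ω* − 1 = 0.92259.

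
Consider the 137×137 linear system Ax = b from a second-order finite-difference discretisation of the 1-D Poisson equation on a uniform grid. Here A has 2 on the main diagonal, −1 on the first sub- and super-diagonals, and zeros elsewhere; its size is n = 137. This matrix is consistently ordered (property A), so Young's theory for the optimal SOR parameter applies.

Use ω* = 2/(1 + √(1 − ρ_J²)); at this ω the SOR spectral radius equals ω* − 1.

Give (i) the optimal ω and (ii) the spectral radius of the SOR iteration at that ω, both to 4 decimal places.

[ρ_J] n=137: ρ(B_J) = cos(π/(n+1)) = cos(π/138) = 0.9997.
√(1−ρ_J²) = |sin(π/138)| = 0.02276
Young: ω* = 2/(1+√(1−ρ_J²)) = 2/(1+0.02276) = 2/1.02276 = 1.9555.
ρ(B_{ω*}) = ω*−1 = 0.9555

ω* = 1.9555, ρ_SOR = 0.9555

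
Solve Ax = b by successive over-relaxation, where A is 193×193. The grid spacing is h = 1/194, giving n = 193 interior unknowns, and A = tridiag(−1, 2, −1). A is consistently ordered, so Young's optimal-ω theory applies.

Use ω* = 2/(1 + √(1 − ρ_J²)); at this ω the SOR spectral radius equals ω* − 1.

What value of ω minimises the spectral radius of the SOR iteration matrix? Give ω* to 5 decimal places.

ω* = 1.96813

With n=193, ρ(Jacobi) = cos(π/194) = 0.99987.
√(1 − cos²(π/194)) = sin(π/194) ≈ 0.016193.
ω* = 2/(1+0.016193) = 1.96813
[ρ_SOR] ω* − 1 = 0.96813.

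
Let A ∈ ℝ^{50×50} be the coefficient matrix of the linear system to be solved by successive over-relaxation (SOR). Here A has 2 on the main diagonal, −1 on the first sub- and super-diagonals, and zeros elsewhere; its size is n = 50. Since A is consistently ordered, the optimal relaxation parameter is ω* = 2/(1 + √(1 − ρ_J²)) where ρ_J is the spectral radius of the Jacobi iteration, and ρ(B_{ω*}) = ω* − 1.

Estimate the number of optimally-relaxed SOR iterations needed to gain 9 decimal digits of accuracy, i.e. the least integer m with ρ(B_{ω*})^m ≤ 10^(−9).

m = 169

ρ_J = max_k |cos(kπ/51)| = cos(π/51) = 0.9981033
√(1−ρ_J²) simplifies to sin(π/51) = 0.0615609.
ω* = 2/(1+0.0615609) = 1.8840181
ρ_SOR = ω* − 1 ≈ 0.8840181.
(0.8840181)^m ≤ 10^{−9}  ⇒  m·ln(0.8840181) ≤ −9·ln10  ⇒  m ≥ 168.102  ⇒  m = 169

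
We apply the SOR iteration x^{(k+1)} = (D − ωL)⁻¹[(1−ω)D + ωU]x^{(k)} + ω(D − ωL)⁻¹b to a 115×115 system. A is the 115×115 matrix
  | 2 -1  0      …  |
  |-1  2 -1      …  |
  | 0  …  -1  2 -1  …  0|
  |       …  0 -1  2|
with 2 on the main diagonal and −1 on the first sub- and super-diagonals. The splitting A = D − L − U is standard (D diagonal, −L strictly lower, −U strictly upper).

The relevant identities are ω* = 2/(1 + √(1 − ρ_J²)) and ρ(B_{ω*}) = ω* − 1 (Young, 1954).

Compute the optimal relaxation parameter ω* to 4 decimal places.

½·tridiag(1,0,1) at n=115: λ_k = cos(kπ/116); max |λ| at k=1 ⇒ ρ_J = cos(π/116) ≈ 0.9996.
√(1−ρ_J²) = |sin(π/116)| = 0.02708
Young: ω* = 2/(1+√(1−ρ_J²)) = 2/(1+0.02708) = 2/1.02708 = 1.9473.
At ω = 1.9473 every |λ(B_ω)| = ω−1, so ρ_SOR = 0.9473.

ω* = 1.9473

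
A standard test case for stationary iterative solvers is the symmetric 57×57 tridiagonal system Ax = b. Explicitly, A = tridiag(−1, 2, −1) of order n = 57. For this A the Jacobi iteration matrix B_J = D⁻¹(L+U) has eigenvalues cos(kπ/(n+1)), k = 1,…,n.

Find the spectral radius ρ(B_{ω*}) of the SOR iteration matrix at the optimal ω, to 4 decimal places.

ρ_J = max_k |cos(kπ/58)| = cos(π/58) = 0.9985
root = sin(π/58) = 0.05414  (since 1−cos² = sin²).
[ω*] 2 ÷ (1 + 0.05414) = 2 ÷ 1.05414 = 1.8973.
ρ_SOR = ω* − 1 = 1.8973 − 1 = 0.8973.

ρ_SOR = 0.8973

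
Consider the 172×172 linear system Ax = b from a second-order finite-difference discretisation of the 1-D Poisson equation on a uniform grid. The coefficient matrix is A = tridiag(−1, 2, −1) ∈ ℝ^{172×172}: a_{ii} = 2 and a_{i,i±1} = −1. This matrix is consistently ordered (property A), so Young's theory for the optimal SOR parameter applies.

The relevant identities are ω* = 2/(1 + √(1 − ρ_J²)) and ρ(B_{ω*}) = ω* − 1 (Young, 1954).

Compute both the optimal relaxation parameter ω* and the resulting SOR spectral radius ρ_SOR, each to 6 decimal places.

With n=172, ρ(Jacobi) = cos(π/173) = 0.999835.
√(1−ρ_J²) = |sin(π/173)| = 0.0181585
ω* = 2 / (1 + 0.0181585) = 2 / 1.0181585 ≈ 1.964331.
Hence ρ(B_{ω*}) = 1.964331 − 1 = 0.964331.

ω* = 1.964331, ρ_SOR = 0.964331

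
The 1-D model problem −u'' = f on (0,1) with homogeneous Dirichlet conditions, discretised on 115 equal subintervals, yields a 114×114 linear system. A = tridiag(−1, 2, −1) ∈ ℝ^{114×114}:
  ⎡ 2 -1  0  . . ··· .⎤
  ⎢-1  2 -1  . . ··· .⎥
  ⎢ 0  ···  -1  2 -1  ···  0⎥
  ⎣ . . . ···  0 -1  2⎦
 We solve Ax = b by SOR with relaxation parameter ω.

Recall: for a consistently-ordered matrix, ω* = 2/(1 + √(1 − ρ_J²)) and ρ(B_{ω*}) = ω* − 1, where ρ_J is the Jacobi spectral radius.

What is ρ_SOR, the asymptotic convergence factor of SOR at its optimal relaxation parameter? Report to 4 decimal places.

ρ_SOR = 0.9468

[ρ_J] n=114: ρ(B_J) = cos(π/(n+1)) = cos(π/115) = 0.9996.
1 − cos²(π/115) = sin²(π/115) ⇒ √(1−ρ_J²) = sin(π/115) = 0.02731.
[ω*] 2 ÷ (1 + 0.02731) = 2 ÷ 1.02731 = 1.9468.
and ρ(B_{ω*}) = 1.9468 − 1 = 0.9468.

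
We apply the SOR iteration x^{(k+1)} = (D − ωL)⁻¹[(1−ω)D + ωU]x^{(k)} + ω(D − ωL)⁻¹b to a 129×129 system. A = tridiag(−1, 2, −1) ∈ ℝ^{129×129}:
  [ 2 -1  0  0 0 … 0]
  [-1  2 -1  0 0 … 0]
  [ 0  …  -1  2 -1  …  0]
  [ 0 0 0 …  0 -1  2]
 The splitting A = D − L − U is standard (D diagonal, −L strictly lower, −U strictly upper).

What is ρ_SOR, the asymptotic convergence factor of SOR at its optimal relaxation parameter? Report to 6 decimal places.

ρ_SOR = 0.952813

B_J for the 129×129 system has eigenvalues cos(kπ/130); ρ_J = cos(π/130) = 0.999708.
√(1 − cos²(π/130)) = sin(π/130) ≈ 0.0241637.
[ω*] 2 ÷ (1 + 0.0241637) = 2 ÷ 1.0241637 = 1.952813.
ρ(B_{ω*}) = ω*−1 = 0.952813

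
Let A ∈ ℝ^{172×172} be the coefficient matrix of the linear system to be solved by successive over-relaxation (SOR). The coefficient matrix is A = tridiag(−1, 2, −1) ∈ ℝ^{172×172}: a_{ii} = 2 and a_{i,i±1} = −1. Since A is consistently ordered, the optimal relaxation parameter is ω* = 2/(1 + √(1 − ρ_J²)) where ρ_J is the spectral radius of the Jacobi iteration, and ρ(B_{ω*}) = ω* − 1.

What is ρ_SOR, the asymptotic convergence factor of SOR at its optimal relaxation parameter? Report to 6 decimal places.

ρ_SOR = 0.964331

With n=172, ρ(Jacobi) = cos(π/173) = 0.999835.
√(1−ρ_J²) = |sin(π/173)| = 0.0181585
So ω* = 2/1.0181585 = 1.964331 (Young).
[ρ_SOR] ω* − 1 = 0.964331.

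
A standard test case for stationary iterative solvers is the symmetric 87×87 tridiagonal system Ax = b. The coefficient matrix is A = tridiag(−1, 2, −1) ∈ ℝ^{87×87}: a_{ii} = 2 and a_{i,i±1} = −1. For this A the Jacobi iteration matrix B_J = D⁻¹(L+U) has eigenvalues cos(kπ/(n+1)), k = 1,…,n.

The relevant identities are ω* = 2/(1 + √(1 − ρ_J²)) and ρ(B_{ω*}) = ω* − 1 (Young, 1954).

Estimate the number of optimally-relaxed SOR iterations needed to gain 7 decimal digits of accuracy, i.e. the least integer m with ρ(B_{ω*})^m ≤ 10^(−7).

m = 226

B_J for the 87×87 system has eigenvalues cos(kπ/88); ρ_J = cos(π/88) = 0.9993628.
√(1 − cos²(π/88)) = sin(π/88) ≈ 0.0356923.
ω* = 2/(1+0.0356923) = 1.9310755
Hence ρ(B_{ω*}) = 1.9310755 − 1 = 0.9310755.
For 7 digits: m = 7·ln10 / (−ln 0.9310755) = 16.1181/0.0714149 = 225.697; round up → m = 226.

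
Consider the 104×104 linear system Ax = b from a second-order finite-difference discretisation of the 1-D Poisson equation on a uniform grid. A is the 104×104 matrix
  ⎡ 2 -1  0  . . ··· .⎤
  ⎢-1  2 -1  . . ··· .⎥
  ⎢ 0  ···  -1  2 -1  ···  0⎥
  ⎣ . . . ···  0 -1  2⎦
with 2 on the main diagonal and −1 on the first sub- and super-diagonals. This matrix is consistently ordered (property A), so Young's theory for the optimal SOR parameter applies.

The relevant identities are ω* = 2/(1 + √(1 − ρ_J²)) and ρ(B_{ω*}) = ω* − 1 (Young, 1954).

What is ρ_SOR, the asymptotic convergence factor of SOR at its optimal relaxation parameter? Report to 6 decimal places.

[ρ_J] n=104: ρ(B_J) = cos(π/(n+1)) = cos(π/105) = 0.999552.
√(1−ρ_J²) simplifies to sin(π/105) = 0.0299155.
ω* = 2 / (1 + 0.0299155) = 2 / 1.0299155 ≈ 1.941907.
ρ_SOR = ω* − 1 = 1.941907 − 1 = 0.941907.

ρ_SOR = 0.941907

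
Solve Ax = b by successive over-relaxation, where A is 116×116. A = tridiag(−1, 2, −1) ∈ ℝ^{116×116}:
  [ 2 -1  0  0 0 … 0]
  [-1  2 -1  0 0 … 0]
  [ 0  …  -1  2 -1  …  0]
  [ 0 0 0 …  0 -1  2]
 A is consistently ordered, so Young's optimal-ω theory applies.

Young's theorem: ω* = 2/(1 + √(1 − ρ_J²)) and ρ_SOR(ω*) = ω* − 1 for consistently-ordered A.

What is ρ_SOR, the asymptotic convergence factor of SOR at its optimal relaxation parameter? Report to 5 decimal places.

ρ_SOR = 0.94771

½·tridiag(1,0,1) at n=116: λ_k = cos(kπ/117); max |λ| at k=1 ⇒ ρ_J = cos(π/117) ≈ 0.99964.
√(1 − cos²(π/117)) = sin(π/117) ≈ 0.026848.
Young: ω* = 2/(1+√(1−ρ_J²)) = 2/(1+0.026848) = 2/1.026848 = 1.94771.
and ρ(B_{ω*}) = 1.94771 − 1 = 0.94771.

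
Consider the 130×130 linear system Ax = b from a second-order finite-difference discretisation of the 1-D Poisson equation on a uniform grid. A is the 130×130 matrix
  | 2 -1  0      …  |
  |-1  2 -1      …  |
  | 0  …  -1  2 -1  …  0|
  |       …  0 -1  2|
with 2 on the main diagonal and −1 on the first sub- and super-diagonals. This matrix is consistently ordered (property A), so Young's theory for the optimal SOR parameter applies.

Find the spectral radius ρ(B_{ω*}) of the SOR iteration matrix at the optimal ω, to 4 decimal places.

With n=130, ρ(Jacobi) = cos(π/131) = 0.9997.
√(1−ρ_J²) = |sin(π/131)| = 0.02398
Then 2/(1+√(1−ρ_J²)) = 2/(1+0.02398); ω* = 2/1.02398 = 1.9532.
ρ_SOR = ω* − 1 = 1.9532 − 1 = 0.9532.

ρ_SOR = 0.9532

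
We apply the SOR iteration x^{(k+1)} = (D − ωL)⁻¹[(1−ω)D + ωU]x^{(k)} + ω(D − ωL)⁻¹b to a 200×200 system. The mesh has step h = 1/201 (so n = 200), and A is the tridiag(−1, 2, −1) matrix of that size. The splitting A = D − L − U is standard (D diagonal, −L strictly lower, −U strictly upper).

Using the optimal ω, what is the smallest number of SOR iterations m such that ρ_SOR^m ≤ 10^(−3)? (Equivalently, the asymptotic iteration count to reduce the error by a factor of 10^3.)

With n=200, ρ(Jacobi) = cos(π/201) = 0.9998779.
root = sin(π/201) = 0.0156292  (since 1−cos² = sin²).
So ω* = 2/1.0156292 = 1.9692226 (Young).
ρ_SOR = ω* − 1 = 1.9692226 − 1 = 0.9692226.
3·ln10 = 6.90776; −ln(0.9692226) = 0.031261; m = ⌈6.90776/0.031261⌉ = ⌈220.971⌉ = 221.

m = 221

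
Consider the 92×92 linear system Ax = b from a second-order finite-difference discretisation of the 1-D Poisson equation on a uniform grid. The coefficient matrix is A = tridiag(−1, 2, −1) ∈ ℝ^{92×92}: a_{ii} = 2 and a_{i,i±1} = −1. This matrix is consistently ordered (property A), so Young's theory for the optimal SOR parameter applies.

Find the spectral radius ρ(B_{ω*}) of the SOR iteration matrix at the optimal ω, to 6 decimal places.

ρ_SOR = 0.934659

n=92: λ(B_J) = 1 − λ(A)/2 = cos(kπ/93); k=1 gives ρ_J = 0.999429.
√(1−ρ_J²) = |sin(π/93)| = 0.0337741
ω* = 2/(1+0.0337741) = 1.934659
ρ_SOR = ω* − 1 = 1.934659 − 1 = 0.934659.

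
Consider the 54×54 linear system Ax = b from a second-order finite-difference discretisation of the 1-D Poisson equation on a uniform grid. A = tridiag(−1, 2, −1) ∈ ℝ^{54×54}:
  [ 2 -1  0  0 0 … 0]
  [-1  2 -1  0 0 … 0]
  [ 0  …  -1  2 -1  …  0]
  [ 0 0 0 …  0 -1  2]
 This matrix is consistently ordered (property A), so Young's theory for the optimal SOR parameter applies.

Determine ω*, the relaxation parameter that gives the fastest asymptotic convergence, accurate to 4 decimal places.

ω* = 1.8920

½·tridiag(1,0,1) at n=54: λ_k = cos(kπ/55); max |λ| at k=1 ⇒ ρ_J = cos(π/55) ≈ 0.9984.
root = sin(π/55) = 0.05709  (since 1−cos² = sin²).
So ω* = 2/1.05709 = 1.8920 (Young).
ρ(B_{ω*}) = ω*−1 = 0.8920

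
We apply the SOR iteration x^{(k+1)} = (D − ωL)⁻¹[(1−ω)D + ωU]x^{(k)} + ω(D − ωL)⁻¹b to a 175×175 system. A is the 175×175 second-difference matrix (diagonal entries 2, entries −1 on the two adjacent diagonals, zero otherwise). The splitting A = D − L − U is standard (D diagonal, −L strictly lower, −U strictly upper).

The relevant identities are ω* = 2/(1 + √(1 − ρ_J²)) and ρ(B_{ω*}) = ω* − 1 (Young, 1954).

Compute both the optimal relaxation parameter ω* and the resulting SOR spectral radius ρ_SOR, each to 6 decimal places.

ω* = 1.964928, ρ_SOR = 0.964928

ρ_J = max_k |cos(kπ/176)| = cos(π/176) = 0.999841
root = sin(π/176) = 0.0178490  (since 1−cos² = sin²).
ω* = 2/(1+0.0178490) = 1.964928
At ω = 1.964928 every |λ(B_ω)| = ω−1, so ρ_SOR = 0.964928.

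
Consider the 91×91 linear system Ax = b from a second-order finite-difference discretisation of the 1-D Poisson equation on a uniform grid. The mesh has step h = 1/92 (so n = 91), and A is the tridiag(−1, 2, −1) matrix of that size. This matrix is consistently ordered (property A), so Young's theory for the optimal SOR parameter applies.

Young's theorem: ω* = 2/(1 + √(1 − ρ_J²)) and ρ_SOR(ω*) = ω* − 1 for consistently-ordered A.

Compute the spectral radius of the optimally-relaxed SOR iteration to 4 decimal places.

n=91: λ(B_J) = 1 − λ(A)/2 = cos(kπ/92); k=1 gives ρ_J = 0.9994.
1 − cos²(π/92) = sin²(π/92) ⇒ √(1−ρ_J²) = sin(π/92) = 0.03414.
ω* = 2/(1 + 0.03414) = 2/1.03414 = 1.9340.
ρ_SOR = ω* − 1 = 1.9340 − 1 = 0.9340.

ρ_SOR = 0.9340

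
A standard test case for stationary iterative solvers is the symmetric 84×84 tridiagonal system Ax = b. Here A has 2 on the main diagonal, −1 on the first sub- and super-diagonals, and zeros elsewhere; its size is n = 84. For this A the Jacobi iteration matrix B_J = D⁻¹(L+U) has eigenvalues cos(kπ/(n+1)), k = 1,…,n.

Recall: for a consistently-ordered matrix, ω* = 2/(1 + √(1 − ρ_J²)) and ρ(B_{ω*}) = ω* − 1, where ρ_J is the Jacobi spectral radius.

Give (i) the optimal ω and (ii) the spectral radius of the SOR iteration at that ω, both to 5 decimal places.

[ρ_J] n=84: ρ(B_J) = cos(π/(n+1)) = cos(π/85) = 0.99932.
√(1−ρ_J²) = |sin(π/85)| = 0.036951
ω* = 2 / (1 + 0.036951) = 2 / 1.036951 ≈ 1.92873.
and ρ(B_{ω*}) = 1.92873 − 1 = 0.92873.

ω* = 1.92873, ρ_SOR = 0.92873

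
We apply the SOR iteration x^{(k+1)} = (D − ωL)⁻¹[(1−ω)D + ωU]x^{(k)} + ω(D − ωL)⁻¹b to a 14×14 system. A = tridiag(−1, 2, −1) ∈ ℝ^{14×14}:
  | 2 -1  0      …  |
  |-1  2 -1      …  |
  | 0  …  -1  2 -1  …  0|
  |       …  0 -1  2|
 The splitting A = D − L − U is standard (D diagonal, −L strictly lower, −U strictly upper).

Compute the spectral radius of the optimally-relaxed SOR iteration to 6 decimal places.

½·tridiag(1,0,1) at n=14: λ_k = cos(kπ/15); max |λ| at k=1 ⇒ ρ_J = cos(π/15) ≈ 0.978148.
√(1 − cos²(π/15)) = sin(π/15) ≈ 0.2079117.
So ω* = 2/1.2079117 = 1.655750 (Young).
At ω = 1.655750 every |λ(B_ω)| = ω−1, so ρ_SOR = 0.655750.

ρ_SOR = 0.655750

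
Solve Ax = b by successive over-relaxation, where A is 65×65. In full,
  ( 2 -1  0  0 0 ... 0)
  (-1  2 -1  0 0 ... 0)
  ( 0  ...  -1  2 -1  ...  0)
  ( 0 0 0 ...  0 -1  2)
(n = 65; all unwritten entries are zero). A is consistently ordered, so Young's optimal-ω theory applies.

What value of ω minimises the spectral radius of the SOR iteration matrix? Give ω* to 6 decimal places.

ω* = 1.909159

½·tridiag(1,0,1) at n=65: λ_k = cos(kπ/66); max |λ| at k=1 ⇒ ρ_J = cos(π/66) ≈ 0.998867.
√(1 − cos²(π/66)) = sin(π/66) ≈ 0.0475819.
ω* = 2/(1 + 0.0475819) = 2/1.0475819 = 1.909159.
and ρ(B_{ω*}) = 1.909159 − 1 = 0.909159.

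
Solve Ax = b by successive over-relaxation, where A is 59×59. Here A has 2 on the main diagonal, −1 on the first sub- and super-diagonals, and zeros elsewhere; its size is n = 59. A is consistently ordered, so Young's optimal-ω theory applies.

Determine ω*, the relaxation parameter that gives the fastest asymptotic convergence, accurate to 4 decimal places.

n=59: λ(B_J) = 1 − λ(A)/2 = cos(kπ/60); k=1 gives ρ_J = 0.9986.
root = sin(π/60) = 0.05234  (since 1−cos² = sin²).
[ω*] 2 ÷ (1 + 0.05234) = 2 ÷ 1.05234 = 1.9005.
ρ(B_{ω*}) = ω*−1 = 0.9005

ω* = 1.9005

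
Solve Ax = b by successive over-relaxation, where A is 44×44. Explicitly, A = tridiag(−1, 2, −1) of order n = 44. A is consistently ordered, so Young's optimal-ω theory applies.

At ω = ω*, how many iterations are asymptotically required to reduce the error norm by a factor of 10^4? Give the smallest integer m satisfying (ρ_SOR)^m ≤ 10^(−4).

m = 66

spectrum of D⁻¹(L+U) = {cos(kπ/45) : 1≤k≤44}; ρ_J = cos(π/45) = 0.9975641.
√(1−ρ_J²) simplifies to sin(π/45) = 0.0697565.
ω* = 2/(1+0.0697565) = 1.8695843
ρ_SOR = ω* − 1 ≈ 0.8695843.
For 4 digits: m = 4·ln10 / (−ln 0.8695843) = 9.21034/0.13974 = 65.911; round up → m = 66.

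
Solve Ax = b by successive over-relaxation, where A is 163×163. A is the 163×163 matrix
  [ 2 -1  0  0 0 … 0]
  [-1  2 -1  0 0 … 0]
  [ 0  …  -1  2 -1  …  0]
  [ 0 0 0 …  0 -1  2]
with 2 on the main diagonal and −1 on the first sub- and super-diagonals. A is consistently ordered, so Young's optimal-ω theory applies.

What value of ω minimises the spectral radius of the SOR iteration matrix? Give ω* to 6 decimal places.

B_J for the 163×163 system has eigenvalues cos(kπ/164); ρ_J = cos(π/164) = 0.999817.
root = sin(π/164) = 0.0191549  (since 1−cos² = sin²).
So ω* = 2/1.0191549 = 1.962410 (Young).
At ω = 1.962410 every |λ(B_ω)| = ω−1, so ρ_SOR = 0.962410.

ω* = 1.962410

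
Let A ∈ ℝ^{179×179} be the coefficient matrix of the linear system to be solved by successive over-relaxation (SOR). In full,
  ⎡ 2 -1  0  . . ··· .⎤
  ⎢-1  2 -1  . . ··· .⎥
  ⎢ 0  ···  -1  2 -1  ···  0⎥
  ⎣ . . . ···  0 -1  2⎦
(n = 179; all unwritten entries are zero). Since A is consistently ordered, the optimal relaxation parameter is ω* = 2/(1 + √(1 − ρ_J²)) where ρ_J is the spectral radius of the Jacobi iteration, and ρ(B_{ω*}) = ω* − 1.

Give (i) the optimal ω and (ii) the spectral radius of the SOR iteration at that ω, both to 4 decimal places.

B_J for the 179×179 system has eigenvalues cos(kπ/180); ρ_J = cos(π/180) = 0.9998.
√(1−ρ_J²) = |sin(π/180)| = 0.01745
Young: ω* = 2/(1+√(1−ρ_J²)) = 2/(1+0.01745) = 2/1.01745 = 1.9657.
ρ_SOR = ω* − 1 ≈ 0.9657.

ω* = 1.9657, ρ_SOR = 0.9657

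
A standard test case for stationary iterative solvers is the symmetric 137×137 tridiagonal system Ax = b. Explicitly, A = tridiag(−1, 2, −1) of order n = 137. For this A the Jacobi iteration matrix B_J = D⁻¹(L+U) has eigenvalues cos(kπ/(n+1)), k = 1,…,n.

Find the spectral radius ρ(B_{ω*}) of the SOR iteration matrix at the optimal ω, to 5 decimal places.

ρ_SOR = 0.95549

n=137: λ(B_J) = 1 − λ(A)/2 = cos(kπ/138); k=1 gives ρ_J = 0.99974.
√(1−ρ_J²) simplifies to sin(π/138) = 0.022763.
Then 2/(1+√(1−ρ_J²)) = 2/(1+0.022763); ω* = 2/1.022763 = 1.95549.
[ρ_SOR] ω* − 1 = 0.95549.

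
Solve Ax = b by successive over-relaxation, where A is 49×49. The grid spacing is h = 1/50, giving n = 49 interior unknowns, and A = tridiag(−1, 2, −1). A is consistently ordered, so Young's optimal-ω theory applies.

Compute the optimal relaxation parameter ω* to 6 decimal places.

ω* = 1.881838

[ρ_J] n=49: ρ(B_J) = cos(π/(n+1)) = cos(π/50) = 0.998027.
root = sin(π/50) = 0.0627905  (since 1−cos² = sin²).
Young: ω* = 2/(1+√(1−ρ_J²)) = 2/(1+0.0627905) = 2/1.0627905 = 1.881838.
Hence ρ(B_{ω*}) = 1.881838 − 1 = 0.881838.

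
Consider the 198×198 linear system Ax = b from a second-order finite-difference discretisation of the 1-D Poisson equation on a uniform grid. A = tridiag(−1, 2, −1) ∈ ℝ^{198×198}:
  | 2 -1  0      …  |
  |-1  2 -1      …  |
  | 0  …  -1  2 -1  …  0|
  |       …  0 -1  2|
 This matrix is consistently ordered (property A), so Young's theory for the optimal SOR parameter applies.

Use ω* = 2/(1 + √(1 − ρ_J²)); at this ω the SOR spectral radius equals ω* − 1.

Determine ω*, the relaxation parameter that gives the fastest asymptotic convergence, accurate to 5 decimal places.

ω* = 1.96892

ρ_J = max_k |cos(kπ/199)| = cos(π/199) = 0.99988
√(1−ρ_J²) simplifies to sin(π/199) = 0.015786.
ω* = 2/(1 + 0.015786) = 2/1.015786 = 1.96892.
At ω = 1.96892 every |λ(B_ω)| = ω−1, so ρ_SOR = 0.96892.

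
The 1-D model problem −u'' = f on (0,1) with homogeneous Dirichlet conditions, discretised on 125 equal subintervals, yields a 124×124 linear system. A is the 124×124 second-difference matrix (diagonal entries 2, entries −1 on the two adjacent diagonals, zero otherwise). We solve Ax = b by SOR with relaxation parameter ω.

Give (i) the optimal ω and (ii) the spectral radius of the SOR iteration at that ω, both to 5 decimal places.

ω* = 1.95097, ρ_SOR = 0.95097

B_J for the 124×124 system has eigenvalues cos(kπ/125); ρ_J = cos(π/125) = 0.99968.
1 − cos²(π/125) = sin²(π/125) ⇒ √(1−ρ_J²) = sin(π/125) = 0.025130.
ω* = 2/(1+0.025130) = 1.95097
[ρ_SOR] ω* − 1 = 0.95097.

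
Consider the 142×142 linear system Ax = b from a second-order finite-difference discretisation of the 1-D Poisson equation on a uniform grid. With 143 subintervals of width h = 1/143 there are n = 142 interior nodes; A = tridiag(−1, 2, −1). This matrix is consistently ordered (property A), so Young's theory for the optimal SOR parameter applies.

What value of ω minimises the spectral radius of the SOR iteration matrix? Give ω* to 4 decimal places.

½·tridiag(1,0,1) at n=142: λ_k = cos(kπ/143); max |λ| at k=1 ⇒ ρ_J = cos(π/143) ≈ 0.9998.
root = sin(π/143) = 0.02197  (since 1−cos² = sin²).
Young: ω* = 2/(1+√(1−ρ_J²)) = 2/(1+0.02197) = 2/1.02197 = 1.9570.
and ρ(B_{ω*}) = 1.9570 − 1 = 0.9570.

ω* = 1.9570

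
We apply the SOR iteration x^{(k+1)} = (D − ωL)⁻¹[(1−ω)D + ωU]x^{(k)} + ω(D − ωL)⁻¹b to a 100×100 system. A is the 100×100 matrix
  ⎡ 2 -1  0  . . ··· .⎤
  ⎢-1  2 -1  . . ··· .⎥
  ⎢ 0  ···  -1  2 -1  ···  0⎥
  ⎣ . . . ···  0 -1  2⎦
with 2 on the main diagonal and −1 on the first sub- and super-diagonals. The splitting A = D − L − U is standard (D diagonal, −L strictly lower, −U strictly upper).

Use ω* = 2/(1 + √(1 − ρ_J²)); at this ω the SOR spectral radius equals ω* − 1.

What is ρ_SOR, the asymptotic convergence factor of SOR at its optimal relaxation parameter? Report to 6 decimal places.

With n=100, ρ(Jacobi) = cos(π/101) = 0.999516.
√(1−ρ_J²) simplifies to sin(π/101) = 0.0310999.
So ω* = 2/1.0310999 = 1.939676 (Young).
ρ_SOR = ω* − 1 = 1.939676 − 1 = 0.939676.

ρ_SOR = 0.939676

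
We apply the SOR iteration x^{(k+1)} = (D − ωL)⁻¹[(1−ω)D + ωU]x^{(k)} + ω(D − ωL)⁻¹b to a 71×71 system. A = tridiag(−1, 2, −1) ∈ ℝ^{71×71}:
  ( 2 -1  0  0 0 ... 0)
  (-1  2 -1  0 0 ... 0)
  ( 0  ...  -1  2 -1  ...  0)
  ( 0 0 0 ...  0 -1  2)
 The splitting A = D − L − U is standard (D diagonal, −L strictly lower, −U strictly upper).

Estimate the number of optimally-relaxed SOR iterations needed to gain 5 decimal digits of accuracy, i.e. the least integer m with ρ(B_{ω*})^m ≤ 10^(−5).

m = 132

spectrum of D⁻¹(L+U) = {cos(kπ/72) : 1≤k≤71}; ρ_J = cos(π/72) = 0.9990482.
√(1−ρ_J²) simplifies to sin(π/72) = 0.0436194.
ω* = 2/(1+0.0436194) = 1.9164075
and ρ(B_{ω*}) = 1.9164075 − 1 = 0.9164075.
ρ_SOR^m ≤ 10^(−5) ⇔ m ≥ 5·ln10/(−ln 0.9164075) = 11.5129/0.0872941 = 131.886; m = ⌈131.886⌉ = 132.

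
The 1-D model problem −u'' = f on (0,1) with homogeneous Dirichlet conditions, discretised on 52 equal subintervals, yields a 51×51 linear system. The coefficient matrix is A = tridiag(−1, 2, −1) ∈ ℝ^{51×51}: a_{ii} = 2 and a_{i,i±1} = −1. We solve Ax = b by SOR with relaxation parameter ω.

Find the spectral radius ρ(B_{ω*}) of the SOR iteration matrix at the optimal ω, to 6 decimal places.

ρ_SOR = 0.886119

spectrum of D⁻¹(L+U) = {cos(kπ/52) : 1≤k≤51}; ρ_J = cos(π/52) = 0.998176.
root = sin(π/52) = 0.0603785  (since 1−cos² = sin²).
[ω*] 2 ÷ (1 + 0.0603785) = 2 ÷ 1.0603785 = 1.886119.
At ω = 1.886119 every |λ(B_ω)| = ω−1, so ρ_SOR = 0.886119.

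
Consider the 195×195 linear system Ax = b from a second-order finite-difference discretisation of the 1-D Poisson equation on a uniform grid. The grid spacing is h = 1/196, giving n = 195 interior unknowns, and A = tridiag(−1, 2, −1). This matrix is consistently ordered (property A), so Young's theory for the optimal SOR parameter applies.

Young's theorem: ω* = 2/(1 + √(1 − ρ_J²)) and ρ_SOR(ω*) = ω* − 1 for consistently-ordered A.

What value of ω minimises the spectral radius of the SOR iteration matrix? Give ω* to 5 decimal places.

ω* = 1.96845

spectrum of D⁻¹(L+U) = {cos(kπ/196) : 1≤k≤195}; ρ_J = cos(π/196) = 0.99987.
√(1−ρ_J²) = |sin(π/196)| = 0.016028
Then 2/(1+√(1−ρ_J²)) = 2/(1+0.016028); ω* = 2/1.016028 = 1.96845.
ρ_SOR = ω* − 1 = 1.96845 − 1 = 0.96845.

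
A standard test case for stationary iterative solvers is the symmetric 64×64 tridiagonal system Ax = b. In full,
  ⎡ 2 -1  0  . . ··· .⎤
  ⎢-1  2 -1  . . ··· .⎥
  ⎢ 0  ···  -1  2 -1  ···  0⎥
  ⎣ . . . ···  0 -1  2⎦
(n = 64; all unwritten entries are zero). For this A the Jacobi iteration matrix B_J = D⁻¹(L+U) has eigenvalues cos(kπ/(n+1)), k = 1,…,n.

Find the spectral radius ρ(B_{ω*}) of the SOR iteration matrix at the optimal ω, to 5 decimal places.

ρ_SOR = 0.90783

spectrum of D⁻¹(L+U) = {cos(kπ/65) : 1≤k≤64}; ρ_J = cos(π/65) = 0.99883.
√(1−ρ_J²) = |sin(π/65)| = 0.048313
ω* = 2/(1 + 0.048313) = 2/1.048313 = 1.90783.
At ω = 1.90783 every |λ(B_ω)| = ω−1, so ρ_SOR = 0.90783.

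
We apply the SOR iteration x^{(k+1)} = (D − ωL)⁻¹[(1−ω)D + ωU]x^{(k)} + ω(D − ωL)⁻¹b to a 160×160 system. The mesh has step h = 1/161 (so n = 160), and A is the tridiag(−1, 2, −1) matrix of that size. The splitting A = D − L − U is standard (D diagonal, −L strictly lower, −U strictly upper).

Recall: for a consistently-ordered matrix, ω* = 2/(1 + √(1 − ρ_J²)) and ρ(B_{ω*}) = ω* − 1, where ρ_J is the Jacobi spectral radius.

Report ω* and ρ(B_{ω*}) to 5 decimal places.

n=160: λ(B_J) = 1 − λ(A)/2 = cos(kπ/161); k=1 gives ρ_J = 0.99981.
√(1−ρ_J²) = |sin(π/161)| = 0.019512
ω* = 2/(1+0.019512) = 1.96172
Hence ρ(B_{ω*}) = 1.96172 − 1 = 0.96172.

ω* = 1.96172, ρ_SOR = 0.96172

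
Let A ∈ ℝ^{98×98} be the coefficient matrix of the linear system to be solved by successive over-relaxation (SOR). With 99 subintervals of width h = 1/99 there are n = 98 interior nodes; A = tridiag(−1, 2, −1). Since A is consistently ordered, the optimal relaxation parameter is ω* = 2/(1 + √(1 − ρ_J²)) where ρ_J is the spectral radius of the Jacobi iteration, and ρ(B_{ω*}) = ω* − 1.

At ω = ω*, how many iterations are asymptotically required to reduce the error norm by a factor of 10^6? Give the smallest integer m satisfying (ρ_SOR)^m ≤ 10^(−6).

½·tridiag(1,0,1) at n=98: λ_k = cos(kπ/99); max |λ| at k=1 ⇒ ρ_J = cos(π/99) ≈ 0.9994965.
root = sin(π/99) = 0.0317279  (since 1−cos² = sin²).
ω* = 2/(1 + 0.0317279) = 2/1.0317279 = 1.9384956.
ρ_SOR = ω* − 1 = 1.9384956 − 1 = 0.9384956.
ρ_SOR^m ≤ 10^(−6) ⇔ m ≥ 6·ln10/(−ln 0.9384956) = 13.8155/0.0634771 = 217.645; m = ⌈217.645⌉ = 218.

m = 218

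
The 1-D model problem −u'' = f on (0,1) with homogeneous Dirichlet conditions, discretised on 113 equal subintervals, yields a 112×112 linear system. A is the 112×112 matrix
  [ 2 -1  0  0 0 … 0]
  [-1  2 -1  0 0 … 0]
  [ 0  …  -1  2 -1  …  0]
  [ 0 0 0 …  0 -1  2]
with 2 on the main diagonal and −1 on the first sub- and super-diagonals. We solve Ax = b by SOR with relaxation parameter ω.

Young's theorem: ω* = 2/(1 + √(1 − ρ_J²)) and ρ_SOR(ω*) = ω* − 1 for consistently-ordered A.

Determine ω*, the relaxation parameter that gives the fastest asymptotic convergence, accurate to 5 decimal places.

ω* = 1.94591

[ρ_J] n=112: ρ(B_J) = cos(π/(n+1)) = cos(π/113) = 0.99961.
1 − cos²(π/113) = sin²(π/113) ⇒ √(1−ρ_J²) = sin(π/113) = 0.027798.
ω* = 2/(1 + 0.027798) = 2/1.027798 = 1.94591.
At ω = 1.94591 every |λ(B_ω)| = ω−1, so ρ_SOR = 0.94591.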